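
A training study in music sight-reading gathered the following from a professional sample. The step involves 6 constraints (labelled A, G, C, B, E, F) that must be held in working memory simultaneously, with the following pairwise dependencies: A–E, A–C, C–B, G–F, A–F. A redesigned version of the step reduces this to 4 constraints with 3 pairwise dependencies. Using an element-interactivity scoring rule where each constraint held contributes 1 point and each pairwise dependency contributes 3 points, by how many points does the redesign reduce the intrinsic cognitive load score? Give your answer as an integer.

Original: 6 × 1 + 5 × 3 = 6 + 15 = 21.
Redesigned: 4 × 1 + 3 × 3 = 4 + 9 = 13.
Reduction = 21 − 13 = 8.

8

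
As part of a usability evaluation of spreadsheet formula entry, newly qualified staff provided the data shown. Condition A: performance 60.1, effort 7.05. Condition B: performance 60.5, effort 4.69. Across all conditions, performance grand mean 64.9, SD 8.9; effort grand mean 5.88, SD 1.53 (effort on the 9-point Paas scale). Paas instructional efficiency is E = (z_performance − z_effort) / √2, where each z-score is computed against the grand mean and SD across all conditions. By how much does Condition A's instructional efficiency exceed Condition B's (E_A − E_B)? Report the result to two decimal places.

Condition A: z_P = (60.1 − 64.9)/8.9 = -0.5393; z_E = (7.05 − 5.88)/1.53 = 0.7647; E_A = (-0.5393 − 0.7647)/√2 = -0.9221.
Condition B: z_P = (60.5 − 64.9)/8.9 = -0.4944; z_E = (4.69 − 5.88)/1.53 = -0.7778; E_B = (-0.4944 − (-0.7778))/√2 = 0.2004.
E_A − E_B = -0.9221 − 0.2004 = -1.1225 ≈ -1.12.

-1.12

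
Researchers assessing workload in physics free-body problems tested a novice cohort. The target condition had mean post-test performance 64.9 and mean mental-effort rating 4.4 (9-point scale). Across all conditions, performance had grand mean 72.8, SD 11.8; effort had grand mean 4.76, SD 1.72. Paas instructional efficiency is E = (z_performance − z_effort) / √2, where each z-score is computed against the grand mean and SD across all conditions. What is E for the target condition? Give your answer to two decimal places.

z_performance = (64.9 − 72.8) / 11.8 = -7.9000 / 11.8 = -0.6695.
z_effort = (4.4 − 4.76) / 1.72 = -0.3600 / 1.72 = -0.2093.
z_P − z_E = -0.6695 − (-0.2093) = -0.4602.
E = -0.4602 / √2 = -0.4602 / 1.41421 = -0.3254 ≈ -0.33.

-0.33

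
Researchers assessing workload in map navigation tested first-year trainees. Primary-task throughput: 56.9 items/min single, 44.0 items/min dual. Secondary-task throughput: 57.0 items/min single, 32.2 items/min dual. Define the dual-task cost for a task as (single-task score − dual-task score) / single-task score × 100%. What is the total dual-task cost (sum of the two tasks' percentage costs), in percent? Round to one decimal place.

Primary cost = (56.9 − 44.0) / 56.9 × 100% = 22.6714%.
Secondary cost = (57.0 − 32.2) / 57.0 × 100% = 43.5088%.
Total = 22.6714% + 43.5088% = 66.1802% ≈ 66.2%.

66.2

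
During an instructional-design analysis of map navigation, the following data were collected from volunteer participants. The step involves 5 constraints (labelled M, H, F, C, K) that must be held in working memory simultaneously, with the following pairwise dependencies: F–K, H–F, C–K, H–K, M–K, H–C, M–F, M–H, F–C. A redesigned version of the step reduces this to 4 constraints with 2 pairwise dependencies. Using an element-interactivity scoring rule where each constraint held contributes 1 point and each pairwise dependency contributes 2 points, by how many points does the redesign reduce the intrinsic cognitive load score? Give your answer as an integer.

15

Original: 5 × 1 + 9 × 2 = 5 + 18 = 23.
Redesigned: 4 × 1 + 2 × 2 = 4 + 4 = 8.
Reduction = 23 − 8 = 15.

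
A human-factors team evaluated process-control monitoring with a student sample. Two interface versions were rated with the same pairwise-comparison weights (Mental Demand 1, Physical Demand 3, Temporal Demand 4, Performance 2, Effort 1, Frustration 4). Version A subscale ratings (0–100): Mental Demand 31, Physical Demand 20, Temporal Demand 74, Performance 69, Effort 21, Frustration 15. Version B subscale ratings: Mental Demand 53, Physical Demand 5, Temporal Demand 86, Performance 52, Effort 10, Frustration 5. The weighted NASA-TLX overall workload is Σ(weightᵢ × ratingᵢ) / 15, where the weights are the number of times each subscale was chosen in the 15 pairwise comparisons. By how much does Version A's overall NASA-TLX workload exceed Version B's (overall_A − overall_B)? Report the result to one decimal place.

Version A weighted sum = 1·31 + 3·20 + 4·74 + 2·69 + 1·21 + 4·15 = 31 + 60 + 296 + 138 + 21 + 60 = 606; overall_A = 606/15 = 40.4000.
Version B weighted sum = 1·53 + 3·5 + 4·86 + 2·52 + 1·10 + 4·5 = 53 + 15 + 344 + 104 + 10 + 20 = 546; overall_B = 546/15 = 36.4000.
Difference = 40.4000 − 36.4000 = 4.0000 ≈ 4.0.

4.0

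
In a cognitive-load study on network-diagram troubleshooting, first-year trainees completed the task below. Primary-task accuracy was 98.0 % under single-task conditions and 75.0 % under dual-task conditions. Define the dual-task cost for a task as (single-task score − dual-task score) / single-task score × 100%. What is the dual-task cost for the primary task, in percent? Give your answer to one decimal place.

23.5

Cost = (98.0 − 75.0) / 98.0 × 100%
     = 23.0000 / 98.0 × 100% = 23.4694%.
≈ 23.5%.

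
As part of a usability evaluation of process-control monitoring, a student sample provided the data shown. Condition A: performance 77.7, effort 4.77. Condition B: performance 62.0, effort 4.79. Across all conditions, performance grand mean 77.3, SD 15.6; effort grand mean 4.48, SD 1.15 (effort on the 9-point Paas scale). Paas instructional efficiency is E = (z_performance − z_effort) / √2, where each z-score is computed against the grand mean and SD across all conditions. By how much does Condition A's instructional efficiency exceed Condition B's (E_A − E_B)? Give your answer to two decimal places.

Condition A: z_P = (77.7 − 77.3)/15.6 = 0.0256; z_E = (4.77 − 4.48)/1.15 = 0.2522; E_A = (0.0256 − 0.2522)/√2 = -0.1602.
Condition B: z_P = (62.0 − 77.3)/15.6 = -0.9808; z_E = (4.79 − 4.48)/1.15 = 0.2696; E_B = (-0.9808 − 0.2696)/√2 = -0.8842.
E_A − E_B = -0.1602 − (-0.8842) = 0.7240 ≈ 0.72.

0.72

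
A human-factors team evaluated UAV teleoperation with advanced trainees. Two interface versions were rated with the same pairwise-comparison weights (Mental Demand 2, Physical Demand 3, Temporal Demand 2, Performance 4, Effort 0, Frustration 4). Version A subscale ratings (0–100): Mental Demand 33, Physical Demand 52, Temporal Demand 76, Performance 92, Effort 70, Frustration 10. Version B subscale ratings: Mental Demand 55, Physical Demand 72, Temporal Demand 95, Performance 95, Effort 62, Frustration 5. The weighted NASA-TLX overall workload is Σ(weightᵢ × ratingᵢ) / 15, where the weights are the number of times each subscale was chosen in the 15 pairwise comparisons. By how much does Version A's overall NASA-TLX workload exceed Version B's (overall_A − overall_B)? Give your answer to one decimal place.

-8.9

Version A weighted sum = 2·33 + 3·52 + 2·76 + 4·92 + 0·70 + 4·10 = 66 + 156 + 152 + 368 + 0 + 40 = 782; overall_A = 782/15 = 52.1333.
Version B weighted sum = 2·55 + 3·72 + 2·95 + 4·95 + 0·62 + 4·5 = 110 + 216 + 190 + 380 + 0 + 20 = 916; overall_B = 916/15 = 61.0667.
Difference = 52.1333 − 61.0667 = -8.9334 ≈ -8.9.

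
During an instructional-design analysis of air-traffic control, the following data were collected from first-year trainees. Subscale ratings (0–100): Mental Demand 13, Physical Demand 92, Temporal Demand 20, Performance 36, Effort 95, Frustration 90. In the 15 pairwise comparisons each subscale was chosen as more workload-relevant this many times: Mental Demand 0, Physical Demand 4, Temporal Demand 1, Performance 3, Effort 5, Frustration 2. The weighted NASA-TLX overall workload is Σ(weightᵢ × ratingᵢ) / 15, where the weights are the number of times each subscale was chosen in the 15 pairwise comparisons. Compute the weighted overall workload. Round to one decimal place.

The tallies are the weights (they sum to 15).
Weighted sum = 0·13 + 4·92 + 1·20 + 3·36 + 5·95 + 2·90
            = 0 + 368 + 20 + 108 + 475 + 180 = 1151.
Overall workload = 1151 / 15 = 76.7333 ≈ 76.7.

76.7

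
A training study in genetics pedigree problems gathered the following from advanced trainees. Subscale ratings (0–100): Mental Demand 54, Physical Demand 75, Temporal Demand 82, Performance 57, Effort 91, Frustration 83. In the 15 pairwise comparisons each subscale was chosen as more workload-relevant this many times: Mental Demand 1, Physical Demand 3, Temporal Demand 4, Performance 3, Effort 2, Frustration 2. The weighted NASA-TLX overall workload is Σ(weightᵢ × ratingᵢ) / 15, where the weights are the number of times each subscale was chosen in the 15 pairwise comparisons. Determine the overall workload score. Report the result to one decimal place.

75.1

The tallies are the weights (they sum to 15).
Weighted sum = 1·54 + 3·75 + 4·82 + 3·57 + 2·91 + 2·83
            = 54 + 225 + 328 + 171 + 182 + 166 = 1126.
Overall workload = 1126 / 15 = 75.0667 ≈ 75.1.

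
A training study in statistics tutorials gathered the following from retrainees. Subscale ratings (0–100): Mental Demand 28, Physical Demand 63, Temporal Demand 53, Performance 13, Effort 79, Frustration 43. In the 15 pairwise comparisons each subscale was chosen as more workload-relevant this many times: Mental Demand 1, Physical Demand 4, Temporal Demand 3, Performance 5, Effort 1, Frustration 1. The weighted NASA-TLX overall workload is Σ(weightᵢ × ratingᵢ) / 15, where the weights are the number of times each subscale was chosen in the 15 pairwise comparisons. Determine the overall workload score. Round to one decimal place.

41.7

The tallies are the weights (they sum to 15).
Weighted sum = 1·28 + 4·63 + 3·53 + 5·13 + 1·79 + 1·43
            = 28 + 252 + 159 + 65 + 79 + 43 = 626.
Overall workload = 626 / 15 = 41.7333 ≈ 41.7.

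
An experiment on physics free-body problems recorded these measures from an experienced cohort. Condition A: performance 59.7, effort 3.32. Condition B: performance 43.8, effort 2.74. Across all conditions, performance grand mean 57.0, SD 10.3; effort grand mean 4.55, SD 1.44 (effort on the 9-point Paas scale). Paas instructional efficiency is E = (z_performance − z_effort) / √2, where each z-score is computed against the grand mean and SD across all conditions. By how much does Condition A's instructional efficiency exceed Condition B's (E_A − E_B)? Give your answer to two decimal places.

Condition A: z_P = (59.7 − 57.0)/10.3 = 0.2621; z_E = (3.32 − 4.55)/1.44 = -0.8542; E_A = (0.2621 − (-0.8542))/√2 = 0.7893.
Condition B: z_P = (43.8 − 57.0)/10.3 = -1.2816; z_E = (2.74 − 4.55)/1.44 = -1.2569; E_B = (-1.2816 − (-1.2569))/√2 = -0.0175.
E_A − E_B = 0.7893 − (-0.0175) = 0.8068 ≈ 0.81.

0.81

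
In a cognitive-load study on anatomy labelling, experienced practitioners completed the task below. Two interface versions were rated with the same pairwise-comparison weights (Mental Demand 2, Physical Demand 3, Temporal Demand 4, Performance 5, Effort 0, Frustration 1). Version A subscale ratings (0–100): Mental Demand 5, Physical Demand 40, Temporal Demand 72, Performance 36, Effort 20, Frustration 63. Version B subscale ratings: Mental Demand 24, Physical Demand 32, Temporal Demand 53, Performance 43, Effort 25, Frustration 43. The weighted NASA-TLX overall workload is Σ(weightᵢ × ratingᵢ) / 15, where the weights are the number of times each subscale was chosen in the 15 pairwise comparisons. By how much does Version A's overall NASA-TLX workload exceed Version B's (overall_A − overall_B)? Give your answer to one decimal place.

3.1

Version A weighted sum = 2·5 + 3·40 + 4·72 + 5·36 + 0·20 + 1·63 = 10 + 120 + 288 + 180 + 0 + 63 = 661; overall_A = 661/15 = 44.0667.
Version B weighted sum = 2·24 + 3·32 + 4·53 + 5·43 + 0·25 + 1·43 = 48 + 96 + 212 + 215 + 0 + 43 = 614; overall_B = 614/15 = 40.9333.
Difference = 44.0667 − 40.9333 = 3.1334 ≈ 3.1.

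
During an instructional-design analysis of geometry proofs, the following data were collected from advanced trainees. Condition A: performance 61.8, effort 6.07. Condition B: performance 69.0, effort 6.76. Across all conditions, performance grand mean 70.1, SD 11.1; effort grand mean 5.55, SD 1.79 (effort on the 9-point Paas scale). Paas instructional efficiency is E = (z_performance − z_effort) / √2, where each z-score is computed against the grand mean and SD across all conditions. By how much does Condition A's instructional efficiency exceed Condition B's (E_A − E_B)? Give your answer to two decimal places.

Condition A: z_P = (61.8 − 70.1)/11.1 = -0.7477; z_E = (6.07 − 5.55)/1.79 = 0.2905; E_A = (-0.7477 − 0.2905)/√2 = -0.7341.
Condition B: z_P = (69.0 − 70.1)/11.1 = -0.0991; z_E = (6.76 − 5.55)/1.79 = 0.6760; E_B = (-0.0991 − 0.6760)/√2 = -0.5481.
E_A − E_B = -0.7341 − (-0.5481) = -0.1860 ≈ -0.19.

-0.19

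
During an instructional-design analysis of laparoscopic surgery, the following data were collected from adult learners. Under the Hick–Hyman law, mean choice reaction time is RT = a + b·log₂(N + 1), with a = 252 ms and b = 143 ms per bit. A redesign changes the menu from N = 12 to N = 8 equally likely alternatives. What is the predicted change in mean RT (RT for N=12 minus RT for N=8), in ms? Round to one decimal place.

RT(12) = 252 + 143·log₂(13) = 252 + 143·3.7004 = 781.1572 ms.
RT(8) = 252 + 143·log₂(9) = 252 + 143·3.1699 = 705.2957 ms.
Difference = 781.1572 − 705.2957 = 75.8615 ≈ 75.9 ms.

75.9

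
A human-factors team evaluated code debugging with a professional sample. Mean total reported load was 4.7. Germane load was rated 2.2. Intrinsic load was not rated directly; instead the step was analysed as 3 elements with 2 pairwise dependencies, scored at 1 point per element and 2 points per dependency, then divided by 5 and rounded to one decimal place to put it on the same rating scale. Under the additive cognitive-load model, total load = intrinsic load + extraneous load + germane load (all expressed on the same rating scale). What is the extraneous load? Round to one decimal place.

1.1

Intrinsic (element-interactivity): (3 × 1 + 2 × 2) / 5 = 7 / 5 = 1.4000 → 1.4.
extraneous load = total − intrinsic − germane
             = 4.7 − 1.4 − 2.2 = 1.1.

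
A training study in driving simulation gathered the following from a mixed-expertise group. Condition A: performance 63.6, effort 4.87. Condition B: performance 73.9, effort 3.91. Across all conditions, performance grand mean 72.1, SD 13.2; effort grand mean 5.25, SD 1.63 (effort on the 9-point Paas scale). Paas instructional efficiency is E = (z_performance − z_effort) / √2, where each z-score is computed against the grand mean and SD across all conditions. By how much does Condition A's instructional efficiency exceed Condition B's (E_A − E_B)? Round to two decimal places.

Condition A: z_P = (63.6 − 72.1)/13.2 = -0.6439; z_E = (4.87 − 5.25)/1.63 = -0.2331; E_A = (-0.6439 − (-0.2331))/√2 = -0.2905.
Condition B: z_P = (73.9 − 72.1)/13.2 = 0.1364; z_E = (3.91 − 5.25)/1.63 = -0.8221; E_B = (0.1364 − (-0.8221))/√2 = 0.6778.
E_A − E_B = -0.2905 − 0.6778 = -0.9683 ≈ -0.97.

-0.97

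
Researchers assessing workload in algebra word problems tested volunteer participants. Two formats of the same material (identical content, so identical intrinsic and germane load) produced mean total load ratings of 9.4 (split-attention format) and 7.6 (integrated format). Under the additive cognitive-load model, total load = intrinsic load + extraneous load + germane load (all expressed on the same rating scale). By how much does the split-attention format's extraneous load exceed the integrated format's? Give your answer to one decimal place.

Intrinsic and germane load are equal across formats, so the difference in total load equals the difference in extraneous load.
Extraneous-load difference = 9.4 − 7.6 = 1.8.

1.8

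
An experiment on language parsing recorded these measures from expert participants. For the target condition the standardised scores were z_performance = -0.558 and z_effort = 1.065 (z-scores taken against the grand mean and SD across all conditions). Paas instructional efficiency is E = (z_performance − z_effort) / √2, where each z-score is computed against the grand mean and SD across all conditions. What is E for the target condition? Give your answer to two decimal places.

-1.15

z_P − z_E = -0.558 − 1.065 = -1.6230.
E = -1.6230 / √2 = -1.6230 / 1.41421 = -1.1476 ≈ -1.15.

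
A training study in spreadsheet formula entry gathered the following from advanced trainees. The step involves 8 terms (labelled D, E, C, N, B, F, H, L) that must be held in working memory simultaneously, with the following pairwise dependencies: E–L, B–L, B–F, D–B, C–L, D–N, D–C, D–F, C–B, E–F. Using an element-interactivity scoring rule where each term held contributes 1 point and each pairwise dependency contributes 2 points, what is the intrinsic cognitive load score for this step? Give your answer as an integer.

28

Count of terms held simultaneously: 8.
Count of pairwise dependencies listed: 10.
Element contribution: 8 × 1 = 8.
Interaction contribution: 10 × 2 = 20.
Intrinsic load = 8 + 20 = 28.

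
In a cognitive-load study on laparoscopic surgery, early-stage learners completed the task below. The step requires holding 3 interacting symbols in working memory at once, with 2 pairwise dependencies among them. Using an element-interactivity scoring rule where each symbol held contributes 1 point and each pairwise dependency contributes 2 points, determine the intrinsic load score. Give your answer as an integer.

Element contribution: 3 × 1 = 3.
Interaction contribution: 2 × 2 = 4.
Intrinsic load = 3 + 4 = 7.

7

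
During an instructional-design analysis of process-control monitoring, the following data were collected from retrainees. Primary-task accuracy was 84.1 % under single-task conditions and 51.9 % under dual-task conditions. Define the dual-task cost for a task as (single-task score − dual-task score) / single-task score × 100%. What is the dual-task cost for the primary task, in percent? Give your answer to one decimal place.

Cost = (84.1 − 51.9) / 84.1 × 100%
     = 32.2000 / 84.1 × 100% = 38.2878%.
≈ 38.3%.

38.3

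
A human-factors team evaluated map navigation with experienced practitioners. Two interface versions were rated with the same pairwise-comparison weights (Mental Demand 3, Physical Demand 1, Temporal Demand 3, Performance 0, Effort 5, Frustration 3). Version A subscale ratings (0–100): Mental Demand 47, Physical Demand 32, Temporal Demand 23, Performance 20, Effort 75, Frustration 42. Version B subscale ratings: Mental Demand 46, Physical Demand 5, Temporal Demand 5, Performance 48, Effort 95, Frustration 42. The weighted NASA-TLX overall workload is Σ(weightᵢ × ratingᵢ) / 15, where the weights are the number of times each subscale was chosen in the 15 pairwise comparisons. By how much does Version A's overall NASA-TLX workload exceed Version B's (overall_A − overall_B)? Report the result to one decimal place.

-1.1

Version A weighted sum = 3·47 + 1·32 + 3·23 + 0·20 + 5·75 + 3·42 = 141 + 32 + 69 + 0 + 375 + 126 = 743; overall_A = 743/15 = 49.5333.
Version B weighted sum = 3·46 + 1·5 + 3·5 + 0·48 + 5·95 + 3·42 = 138 + 5 + 15 + 0 + 475 + 126 = 759; overall_B = 759/15 = 50.6000.
Difference = 49.5333 − 50.6000 = -1.0667 ≈ -1.1.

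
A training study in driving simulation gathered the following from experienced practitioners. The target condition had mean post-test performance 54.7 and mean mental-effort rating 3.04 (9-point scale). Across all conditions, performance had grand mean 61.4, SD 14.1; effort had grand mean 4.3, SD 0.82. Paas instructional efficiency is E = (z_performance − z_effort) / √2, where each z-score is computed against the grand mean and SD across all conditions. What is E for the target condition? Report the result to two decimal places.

0.75

z_performance = (54.7 − 61.4) / 14.1 = -6.7000 / 14.1 = -0.4752.
z_effort = (3.04 − 4.3) / 0.82 = -1.2600 / 0.82 = -1.5366.
z_P − z_E = -0.4752 − (-1.5366) = 1.0614.
E = 1.0614 / √2 = 1.0614 / 1.41421 = 0.7505 ≈ 0.75.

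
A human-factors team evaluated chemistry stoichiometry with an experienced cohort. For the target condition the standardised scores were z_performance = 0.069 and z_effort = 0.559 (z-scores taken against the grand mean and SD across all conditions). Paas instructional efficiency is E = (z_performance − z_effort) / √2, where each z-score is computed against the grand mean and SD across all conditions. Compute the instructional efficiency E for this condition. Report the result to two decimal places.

-0.35

z_P − z_E = 0.069 − 0.559 = -0.4900.
E = -0.4900 / √2 = -0.4900 / 1.41421 = -0.3465 ≈ -0.35.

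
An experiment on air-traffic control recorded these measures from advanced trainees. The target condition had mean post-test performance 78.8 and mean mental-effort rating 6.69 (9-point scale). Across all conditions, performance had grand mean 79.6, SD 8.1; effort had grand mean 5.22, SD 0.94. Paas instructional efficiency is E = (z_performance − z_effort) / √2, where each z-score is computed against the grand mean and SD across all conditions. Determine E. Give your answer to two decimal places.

-1.18

z_performance = (78.8 − 79.6) / 8.1 = -0.8000 / 8.1 = -0.0988.
z_effort = (6.69 − 5.22) / 0.94 = 1.4700 / 0.94 = 1.5638.
z_P − z_E = -0.0988 − 1.5638 = -1.6626.
E = -1.6626 / √2 = -1.6626 / 1.41421 = -1.1756 ≈ -1.18.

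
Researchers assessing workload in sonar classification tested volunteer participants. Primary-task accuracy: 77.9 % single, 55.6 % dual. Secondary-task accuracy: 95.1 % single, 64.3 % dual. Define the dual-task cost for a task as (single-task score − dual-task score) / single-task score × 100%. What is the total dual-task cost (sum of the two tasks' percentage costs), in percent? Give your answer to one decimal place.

Primary cost = (77.9 − 55.6) / 77.9 × 100% = 28.6264%.
Secondary cost = (95.1 − 64.3) / 95.1 × 100% = 32.3870%.
Total = 28.6264% + 32.3870% = 61.0134% ≈ 61.0%.

61.0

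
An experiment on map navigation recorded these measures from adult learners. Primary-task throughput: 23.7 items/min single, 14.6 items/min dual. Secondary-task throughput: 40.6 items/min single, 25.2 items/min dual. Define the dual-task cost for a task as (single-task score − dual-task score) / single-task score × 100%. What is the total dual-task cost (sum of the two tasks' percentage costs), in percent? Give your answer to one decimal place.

76.3

Primary cost = (23.7 − 14.6) / 23.7 × 100% = 38.3966%.
Secondary cost = (40.6 − 25.2) / 40.6 × 100% = 37.9310%.
Total = 38.3966% + 37.9310% = 76.3276% ≈ 76.3%.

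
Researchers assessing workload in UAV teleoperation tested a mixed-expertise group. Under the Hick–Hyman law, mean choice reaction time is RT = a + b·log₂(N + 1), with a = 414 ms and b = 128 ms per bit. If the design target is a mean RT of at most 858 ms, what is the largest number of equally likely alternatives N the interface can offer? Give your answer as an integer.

10

Set 414 + 128·log₂(N + 1) ≤ 858.
log₂(N + 1) ≤ (858 − 414) / 128 = 3.4688.
N + 1 ≤ 2^3.4688 = 11.0717.
N ≤ 10.0717, so the largest integer N is 10.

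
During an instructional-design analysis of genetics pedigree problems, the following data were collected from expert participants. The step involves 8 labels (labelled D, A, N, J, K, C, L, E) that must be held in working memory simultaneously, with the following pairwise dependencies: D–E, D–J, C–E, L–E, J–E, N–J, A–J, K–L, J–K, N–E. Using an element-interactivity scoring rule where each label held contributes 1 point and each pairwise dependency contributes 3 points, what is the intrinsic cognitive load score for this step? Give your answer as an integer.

Count of labels held simultaneously: 8.
Count of pairwise dependencies listed: 10.
Element contribution: 8 × 1 = 8.
Interaction contribution: 10 × 3 = 30.
Intrinsic load = 8 + 30 = 38.

38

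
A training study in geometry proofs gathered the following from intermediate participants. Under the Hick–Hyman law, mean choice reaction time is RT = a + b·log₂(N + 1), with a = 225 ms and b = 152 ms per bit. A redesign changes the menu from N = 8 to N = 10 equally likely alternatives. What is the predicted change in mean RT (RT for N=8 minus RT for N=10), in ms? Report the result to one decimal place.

RT(8) = 225 + 152·log₂(9) = 225 + 152·3.1699 = 706.8248 ms.
RT(10) = 225 + 152·log₂(11) = 225 + 152·3.4594 = 750.8288 ms.
Difference = 706.8248 − 750.8288 = -44.0040 ≈ -44.0 ms.

-44.0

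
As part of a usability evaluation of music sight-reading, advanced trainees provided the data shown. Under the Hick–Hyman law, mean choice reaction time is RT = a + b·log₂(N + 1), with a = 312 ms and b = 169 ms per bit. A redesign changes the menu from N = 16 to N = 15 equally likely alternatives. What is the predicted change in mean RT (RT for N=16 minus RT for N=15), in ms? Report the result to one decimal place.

14.8

RT(16) = 312 + 169·log₂(17) = 312 + 169·4.0875 = 1002.7875 ms.
RT(15) = 312 + 169·log₂(16) = 312 + 169·4.0000 = 988.0000 ms.
Difference = 1002.7875 − 988.0000 = 14.7875 ≈ 14.8 ms.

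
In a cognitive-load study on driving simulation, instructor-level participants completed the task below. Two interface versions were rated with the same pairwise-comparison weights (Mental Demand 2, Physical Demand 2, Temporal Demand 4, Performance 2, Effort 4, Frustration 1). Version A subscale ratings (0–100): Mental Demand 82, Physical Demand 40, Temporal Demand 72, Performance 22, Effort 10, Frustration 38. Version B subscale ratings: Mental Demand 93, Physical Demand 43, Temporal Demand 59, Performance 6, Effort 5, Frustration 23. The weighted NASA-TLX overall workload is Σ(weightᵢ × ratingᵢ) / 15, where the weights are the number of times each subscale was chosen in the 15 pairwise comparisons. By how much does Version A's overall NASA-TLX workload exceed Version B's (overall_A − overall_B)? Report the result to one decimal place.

Version A weighted sum = 2·82 + 2·40 + 4·72 + 2·22 + 4·10 + 1·38 = 164 + 80 + 288 + 44 + 40 + 38 = 654; overall_A = 654/15 = 43.6000.
Version B weighted sum = 2·93 + 2·43 + 4·59 + 2·6 + 4·5 + 1·23 = 186 + 86 + 236 + 12 + 20 + 23 = 563; overall_B = 563/15 = 37.5333.
Difference = 43.6000 − 37.5333 = 6.0667 ≈ 6.1.

6.1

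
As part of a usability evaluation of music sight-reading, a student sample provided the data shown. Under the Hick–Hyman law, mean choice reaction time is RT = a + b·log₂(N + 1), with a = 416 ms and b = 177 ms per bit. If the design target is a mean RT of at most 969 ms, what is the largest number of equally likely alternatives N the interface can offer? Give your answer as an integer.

Set 416 + 177·log₂(N + 1) ≤ 969.
log₂(N + 1) ≤ (969 − 416) / 177 = 3.1243.
N + 1 ≤ 2^3.1243 = 8.7198.
N ≤ 7.7198, so the largest integer N is 7.

7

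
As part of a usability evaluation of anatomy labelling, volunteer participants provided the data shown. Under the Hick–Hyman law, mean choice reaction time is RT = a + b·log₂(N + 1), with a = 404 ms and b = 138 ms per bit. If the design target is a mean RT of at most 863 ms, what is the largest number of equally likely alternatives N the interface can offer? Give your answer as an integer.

Set 404 + 138·log₂(N + 1) ≤ 863.
log₂(N + 1) ≤ (863 − 404) / 138 = 3.3261.
N + 1 ≤ 2^3.3261 = 10.0290.
N ≤ 9.0290, so the largest integer N is 9.

9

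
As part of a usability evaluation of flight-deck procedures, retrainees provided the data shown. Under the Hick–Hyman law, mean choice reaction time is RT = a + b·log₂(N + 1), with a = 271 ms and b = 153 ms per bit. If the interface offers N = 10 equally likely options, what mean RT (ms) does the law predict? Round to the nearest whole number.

800

log₂(10 + 1) = log₂(11) = 3.4594.
RT = 271 + 153 × 3.4594 = 271 + 529.2882 = 800.2882 ms.
≈ 800 ms.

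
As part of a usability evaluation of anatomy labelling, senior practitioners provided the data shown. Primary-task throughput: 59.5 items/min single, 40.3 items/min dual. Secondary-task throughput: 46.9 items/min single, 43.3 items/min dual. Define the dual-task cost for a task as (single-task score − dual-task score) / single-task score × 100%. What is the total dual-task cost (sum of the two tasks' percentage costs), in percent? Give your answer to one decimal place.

39.9

Primary cost = (59.5 − 40.3) / 59.5 × 100% = 32.2689%.
Secondary cost = (46.9 − 43.3) / 46.9 × 100% = 7.6759%.
Total = 32.2689% + 7.6759% = 39.9448% ≈ 39.9%.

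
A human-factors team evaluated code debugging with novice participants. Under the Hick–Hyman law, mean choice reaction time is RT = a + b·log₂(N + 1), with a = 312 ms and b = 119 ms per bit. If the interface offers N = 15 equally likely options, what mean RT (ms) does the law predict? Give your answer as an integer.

788

log₂(15 + 1) = log₂(16) = 4.0000.
RT = 312 + 119 × 4.0000 = 312 + 476.0000 = 788.0000 ms.
≈ 788 ms.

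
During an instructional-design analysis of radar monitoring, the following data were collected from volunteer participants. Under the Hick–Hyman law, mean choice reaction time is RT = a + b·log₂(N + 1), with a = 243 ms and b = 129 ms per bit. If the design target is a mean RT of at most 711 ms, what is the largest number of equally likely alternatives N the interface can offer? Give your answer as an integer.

11

Set 243 + 129·log₂(N + 1) ≤ 711.
log₂(N + 1) ≤ (711 − 243) / 129 = 3.6279.
N + 1 ≤ 2^3.6279 = 12.3625.
N ≤ 11.3625, so the largest integer N is 11.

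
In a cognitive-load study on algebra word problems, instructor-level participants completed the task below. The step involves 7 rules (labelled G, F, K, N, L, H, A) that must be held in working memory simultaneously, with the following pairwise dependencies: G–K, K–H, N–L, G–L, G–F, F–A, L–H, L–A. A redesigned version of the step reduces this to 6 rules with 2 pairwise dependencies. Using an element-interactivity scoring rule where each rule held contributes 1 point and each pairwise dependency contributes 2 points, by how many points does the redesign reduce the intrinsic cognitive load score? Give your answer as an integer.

Original: 7 × 1 + 8 × 2 = 7 + 16 = 23.
Redesigned: 6 × 1 + 2 × 2 = 6 + 4 = 10.
Reduction = 23 − 10 = 13.

13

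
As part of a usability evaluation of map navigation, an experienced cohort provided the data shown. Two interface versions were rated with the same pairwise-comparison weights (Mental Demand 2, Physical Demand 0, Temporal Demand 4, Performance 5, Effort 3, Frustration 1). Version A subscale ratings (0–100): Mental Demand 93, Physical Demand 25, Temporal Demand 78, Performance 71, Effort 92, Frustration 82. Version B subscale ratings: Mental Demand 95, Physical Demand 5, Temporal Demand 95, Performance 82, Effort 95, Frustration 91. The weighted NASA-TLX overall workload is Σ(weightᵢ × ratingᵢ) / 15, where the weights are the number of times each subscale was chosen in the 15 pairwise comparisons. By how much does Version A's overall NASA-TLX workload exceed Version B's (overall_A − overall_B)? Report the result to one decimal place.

-9.7

Version A weighted sum = 2·93 + 0·25 + 4·78 + 5·71 + 3·92 + 1·82 = 186 + 0 + 312 + 355 + 276 + 82 = 1211; overall_A = 1211/15 = 80.7333.
Version B weighted sum = 2·95 + 0·5 + 4·95 + 5·82 + 3·95 + 1·91 = 190 + 0 + 380 + 410 + 285 + 91 = 1356; overall_B = 1356/15 = 90.4000.
Difference = 80.7333 − 90.4000 = -9.6667 ≈ -9.7.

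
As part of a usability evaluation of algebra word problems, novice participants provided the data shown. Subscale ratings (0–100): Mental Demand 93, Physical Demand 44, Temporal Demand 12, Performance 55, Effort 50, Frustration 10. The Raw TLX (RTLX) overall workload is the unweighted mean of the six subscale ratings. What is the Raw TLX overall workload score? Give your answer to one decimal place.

Sum of ratings = 93 + 44 + 12 + 55 + 50 + 10 = 264.
RTLX = 264 / 6 = 44.0000 ≈ 44.0.

44.0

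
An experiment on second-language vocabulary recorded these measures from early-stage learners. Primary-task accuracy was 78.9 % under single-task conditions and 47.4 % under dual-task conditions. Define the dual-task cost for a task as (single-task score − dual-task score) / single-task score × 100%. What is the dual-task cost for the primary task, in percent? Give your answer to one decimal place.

39.9

Cost = (78.9 − 47.4) / 78.9 × 100%
     = 31.5000 / 78.9 × 100% = 39.9240%.
≈ 39.9%.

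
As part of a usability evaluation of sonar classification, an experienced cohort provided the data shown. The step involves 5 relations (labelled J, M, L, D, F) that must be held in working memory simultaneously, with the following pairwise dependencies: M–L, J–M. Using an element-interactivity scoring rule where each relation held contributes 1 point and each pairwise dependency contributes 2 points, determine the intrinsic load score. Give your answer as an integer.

Count of relations held simultaneously: 5.
Count of pairwise dependencies listed: 2.
Element contribution: 5 × 1 = 5.
Interaction contribution: 2 × 2 = 4.
Intrinsic load = 5 + 4 = 9.

9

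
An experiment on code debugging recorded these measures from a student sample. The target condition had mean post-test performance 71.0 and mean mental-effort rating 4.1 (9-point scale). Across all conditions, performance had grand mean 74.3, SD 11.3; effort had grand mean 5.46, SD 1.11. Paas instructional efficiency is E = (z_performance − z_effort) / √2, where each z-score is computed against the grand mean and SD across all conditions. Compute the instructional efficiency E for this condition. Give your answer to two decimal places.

0.66

z_performance = (71.0 − 74.3) / 11.3 = -3.3000 / 11.3 = -0.2920.
z_effort = (4.1 − 5.46) / 1.11 = -1.3600 / 1.11 = -1.2252.
z_P − z_E = -0.2920 − (-1.2252) = 0.9332.
E = 0.9332 / √2 = 0.9332 / 1.41421 = 0.6599 ≈ 0.66.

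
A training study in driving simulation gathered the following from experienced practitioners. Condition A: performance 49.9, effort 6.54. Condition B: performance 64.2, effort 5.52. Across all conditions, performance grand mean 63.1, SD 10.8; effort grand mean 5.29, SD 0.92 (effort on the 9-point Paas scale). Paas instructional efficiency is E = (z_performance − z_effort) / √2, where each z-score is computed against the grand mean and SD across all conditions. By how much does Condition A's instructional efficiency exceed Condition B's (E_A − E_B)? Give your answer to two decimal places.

-1.72

Condition A: z_P = (49.9 − 63.1)/10.8 = -1.2222; z_E = (6.54 − 5.29)/0.92 = 1.3587; E_A = (-1.2222 − 1.3587)/√2 = -1.8250.
Condition B: z_P = (64.2 − 63.1)/10.8 = 0.1019; z_E = (5.52 − 5.29)/0.92 = 0.2500; E_B = (0.1019 − 0.2500)/√2 = -0.1047.
E_A − E_B = -1.8250 − (-0.1047) = -1.7203 ≈ -1.72.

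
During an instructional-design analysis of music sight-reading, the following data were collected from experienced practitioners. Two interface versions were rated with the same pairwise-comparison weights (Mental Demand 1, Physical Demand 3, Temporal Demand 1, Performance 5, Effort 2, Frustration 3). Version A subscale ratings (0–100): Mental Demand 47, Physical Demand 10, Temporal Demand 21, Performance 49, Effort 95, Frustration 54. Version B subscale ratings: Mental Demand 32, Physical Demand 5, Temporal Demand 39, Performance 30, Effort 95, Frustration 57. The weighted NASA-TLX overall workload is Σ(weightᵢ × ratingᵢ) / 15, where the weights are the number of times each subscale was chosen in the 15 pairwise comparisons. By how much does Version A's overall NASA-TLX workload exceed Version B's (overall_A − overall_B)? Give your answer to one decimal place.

6.5

Version A weighted sum = 1·47 + 3·10 + 1·21 + 5·49 + 2·95 + 3·54 = 47 + 30 + 21 + 245 + 190 + 162 = 695; overall_A = 695/15 = 46.3333.
Version B weighted sum = 1·32 + 3·5 + 1·39 + 5·30 + 2·95 + 3·57 = 32 + 15 + 39 + 150 + 190 + 171 = 597; overall_B = 597/15 = 39.8000.
Difference = 46.3333 − 39.8000 = 6.5333 ≈ 6.5.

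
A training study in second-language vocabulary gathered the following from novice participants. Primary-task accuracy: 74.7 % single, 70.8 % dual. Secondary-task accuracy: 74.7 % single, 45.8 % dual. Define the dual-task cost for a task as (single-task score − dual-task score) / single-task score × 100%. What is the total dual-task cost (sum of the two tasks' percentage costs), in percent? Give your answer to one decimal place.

43.9

Primary cost = (74.7 − 70.8) / 74.7 × 100% = 5.2209%.
Secondary cost = (74.7 − 45.8) / 74.7 × 100% = 38.6881%.
Total = 5.2209% + 38.6881% = 43.9090% ≈ 43.9%.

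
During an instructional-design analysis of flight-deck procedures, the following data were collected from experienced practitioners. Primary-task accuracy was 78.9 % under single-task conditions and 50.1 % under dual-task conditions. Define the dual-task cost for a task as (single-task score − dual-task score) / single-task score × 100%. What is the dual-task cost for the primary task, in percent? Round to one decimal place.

36.5

Cost = (78.9 − 50.1) / 78.9 × 100%
     = 28.8000 / 78.9 × 100% = 36.5019%.
≈ 36.5%.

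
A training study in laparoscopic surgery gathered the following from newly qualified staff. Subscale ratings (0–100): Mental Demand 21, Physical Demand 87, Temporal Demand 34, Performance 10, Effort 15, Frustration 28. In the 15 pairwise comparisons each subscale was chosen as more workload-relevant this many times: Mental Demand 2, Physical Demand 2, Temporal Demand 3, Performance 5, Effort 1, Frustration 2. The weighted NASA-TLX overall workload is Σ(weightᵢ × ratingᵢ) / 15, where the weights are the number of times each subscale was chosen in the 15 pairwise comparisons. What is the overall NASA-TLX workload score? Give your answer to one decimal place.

The tallies are the weights (they sum to 15).
Weighted sum = 2·21 + 2·87 + 3·34 + 5·10 + 1·15 + 2·28
            = 42 + 174 + 102 + 50 + 15 + 56 = 439.
Overall workload = 439 / 15 = 29.2667 ≈ 29.3.

29.3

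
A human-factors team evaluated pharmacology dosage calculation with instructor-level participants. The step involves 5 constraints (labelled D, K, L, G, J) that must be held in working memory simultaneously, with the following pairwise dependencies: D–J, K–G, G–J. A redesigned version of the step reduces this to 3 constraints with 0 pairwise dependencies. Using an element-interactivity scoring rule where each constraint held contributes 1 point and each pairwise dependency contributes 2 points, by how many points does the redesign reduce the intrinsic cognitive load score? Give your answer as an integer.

8

Original: 5 × 1 + 3 × 2 = 5 + 6 = 11.
Redesigned: 3 × 1 + 0 × 2 = 3 + 0 = 3.
Reduction = 11 − 3 = 8.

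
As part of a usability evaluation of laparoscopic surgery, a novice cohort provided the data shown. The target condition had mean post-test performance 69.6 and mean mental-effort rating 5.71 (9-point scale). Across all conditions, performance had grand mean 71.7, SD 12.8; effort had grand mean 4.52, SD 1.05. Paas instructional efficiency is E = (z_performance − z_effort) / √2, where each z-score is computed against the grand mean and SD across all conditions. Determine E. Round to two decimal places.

-0.92

z_performance = (69.6 − 71.7) / 12.8 = -2.1000 / 12.8 = -0.1641.
z_effort = (5.71 − 4.52) / 1.05 = 1.1900 / 1.05 = 1.1333.
z_P − z_E = -0.1641 − 1.1333 = -1.2974.
E = -1.2974 / √2 = -1.2974 / 1.41421 = -0.9174 ≈ -0.92.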